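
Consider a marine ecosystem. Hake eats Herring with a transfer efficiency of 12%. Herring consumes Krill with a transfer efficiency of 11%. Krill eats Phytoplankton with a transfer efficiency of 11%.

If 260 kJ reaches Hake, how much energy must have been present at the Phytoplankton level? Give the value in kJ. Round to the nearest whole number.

Cumulative transfer efficiency: 0.11 × 0.11 × 0.12 = 0.001452
Phytoplankton energy = 260 / 0.001452 = 179063 kJ

179063 kJ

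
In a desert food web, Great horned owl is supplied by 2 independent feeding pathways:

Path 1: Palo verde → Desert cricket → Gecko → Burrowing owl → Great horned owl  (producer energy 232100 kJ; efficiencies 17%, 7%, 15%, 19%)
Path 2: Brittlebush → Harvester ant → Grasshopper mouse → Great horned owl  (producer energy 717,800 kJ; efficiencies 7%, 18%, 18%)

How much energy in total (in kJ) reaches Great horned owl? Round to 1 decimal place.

Path 1: 232100 × 0.17 × 0.07 × 0.15 × 0.19 = 78.716715 kJ
Path 2: 717800 × 0.07 × 0.18 × 0.18 = 1627.9704 kJ
Total at Great horned owl: 78.716715 + 1627.9704 = 1706.687115 kJ

1706.7 kJ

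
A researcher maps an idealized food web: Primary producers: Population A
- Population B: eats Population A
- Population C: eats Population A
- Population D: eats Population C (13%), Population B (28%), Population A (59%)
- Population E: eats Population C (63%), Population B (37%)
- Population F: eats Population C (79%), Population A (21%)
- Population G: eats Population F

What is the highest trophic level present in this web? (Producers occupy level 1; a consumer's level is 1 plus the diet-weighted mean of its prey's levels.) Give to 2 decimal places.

3.79

Population B: 1 + 1 = 2
Population C: 1 + 1 = 2
Population D: 1 + (0.13×2 + 0.28×2 + 0.59×1) = 2.41
Population E: 1 + (0.63×2 + 0.37×2) = 3
Population F: 1 + (0.79×2 + 0.21×1) = 2.79
Population G: 1 + 2.79 = 3.79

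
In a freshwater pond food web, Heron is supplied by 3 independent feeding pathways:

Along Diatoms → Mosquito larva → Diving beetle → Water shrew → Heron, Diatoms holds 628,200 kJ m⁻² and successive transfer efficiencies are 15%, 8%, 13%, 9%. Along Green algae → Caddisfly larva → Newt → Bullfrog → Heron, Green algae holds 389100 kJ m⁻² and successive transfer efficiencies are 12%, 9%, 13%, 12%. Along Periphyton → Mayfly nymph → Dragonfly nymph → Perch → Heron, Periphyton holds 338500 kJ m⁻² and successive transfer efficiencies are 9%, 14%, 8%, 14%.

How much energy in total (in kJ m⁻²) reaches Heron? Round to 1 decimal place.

Via Diatoms: 628200 × 0.15 × 0.08 × 0.13 × 0.09 = 88.19928 kJ m⁻²
Via Green algae: 389100 × 0.12 × 0.09 × 0.13 × 0.12 = 65.555568 kJ m⁻²
Via Periphyton: 338500 × 0.09 × 0.14 × 0.08 × 0.14 = 47.76912 kJ m⁻²
Total at Heron: 88.19928 + 65.555568 + 47.76912 = 201.523968 kJ m⁻²

201.5 kJ m⁻²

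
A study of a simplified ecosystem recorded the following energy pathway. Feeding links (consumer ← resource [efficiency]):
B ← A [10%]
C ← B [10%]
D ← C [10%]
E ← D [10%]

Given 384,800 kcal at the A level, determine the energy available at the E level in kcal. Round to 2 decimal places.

38.48 kcal

B: 384800 × 0.1 = 38480 kcal
C: 38480 × 0.1 = 3848 kcal
D: 3848 × 0.1 = 384.8 kcal
E: 384.8 × 0.1 = 38.48 kcal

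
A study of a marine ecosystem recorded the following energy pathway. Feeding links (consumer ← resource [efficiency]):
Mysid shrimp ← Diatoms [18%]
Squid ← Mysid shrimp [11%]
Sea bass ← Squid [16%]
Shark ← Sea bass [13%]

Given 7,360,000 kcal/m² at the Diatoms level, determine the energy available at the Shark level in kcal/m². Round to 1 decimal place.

3031.1 kcal/m²

Mysid shrimp: 7360000 × 0.18 = 1324800 kcal/m²
Squid: 1324800 × 0.11 = 145728 kcal/m²
Sea bass: 145728 × 0.16 = 23316.48 kcal/m²
Shark: 23316.48 × 0.13 = 3031.1424 kcal/m²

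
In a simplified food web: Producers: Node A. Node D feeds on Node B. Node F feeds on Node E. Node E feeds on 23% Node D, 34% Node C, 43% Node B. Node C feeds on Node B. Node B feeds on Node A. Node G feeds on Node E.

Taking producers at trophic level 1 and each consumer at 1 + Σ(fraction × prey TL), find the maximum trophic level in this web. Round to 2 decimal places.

Node B: 1 + 1 = 2
Node C: 1 + 2 = 3
Node D: 1 + 2 = 3
Node E: 1 + (0.23×3 + 0.34×3 + 0.43×2) = 3.57
Node F: 1 + 3.57 = 4.57
Node G: 1 + 3.57 = 4.57

4.57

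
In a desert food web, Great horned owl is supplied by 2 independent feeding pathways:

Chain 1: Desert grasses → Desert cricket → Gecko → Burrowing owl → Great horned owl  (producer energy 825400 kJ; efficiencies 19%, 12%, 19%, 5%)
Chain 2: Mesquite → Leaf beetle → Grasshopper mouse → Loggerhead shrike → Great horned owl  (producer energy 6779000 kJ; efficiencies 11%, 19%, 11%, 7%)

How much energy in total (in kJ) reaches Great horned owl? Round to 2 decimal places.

1269.73 kJ

Chain 1: 825400 × 0.19 × 0.12 × 0.19 × 0.05 = 178.78164 kJ
Chain 2: 6779000 × 0.11 × 0.19 × 0.11 × 0.07 = 1090.94447 kJ
Total at Great horned owl: 178.78164 + 1090.94447 = 1269.72611 kJ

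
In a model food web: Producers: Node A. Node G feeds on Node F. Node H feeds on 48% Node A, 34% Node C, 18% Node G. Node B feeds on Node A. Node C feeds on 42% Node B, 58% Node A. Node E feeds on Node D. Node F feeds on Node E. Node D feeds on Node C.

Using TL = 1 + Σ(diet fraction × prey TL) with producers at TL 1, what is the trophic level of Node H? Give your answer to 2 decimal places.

Node B: 1 + 1 = 2
Node C: 1 + (0.42×2 + 0.58×1) = 2.42
Node D: 1 + 2.42 = 3.42
Node E: 1 + 3.42 = 4.42
Node F: 1 + 4.42 = 5.42
Node G: 1 + 5.42 = 6.42
Node H: 1 + (0.48×1 + 0.34×2.42 + 0.18×6.42) = 3.4584

3.46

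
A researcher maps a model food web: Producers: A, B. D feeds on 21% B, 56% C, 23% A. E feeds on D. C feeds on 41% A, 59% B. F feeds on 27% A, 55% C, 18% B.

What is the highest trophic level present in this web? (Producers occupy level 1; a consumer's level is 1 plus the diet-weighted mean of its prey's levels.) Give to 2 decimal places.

3.56

C: 1 + (0.41×1 + 0.59×1) = 2
D: 1 + (0.21×1 + 0.56×2 + 0.23×1) = 2.56
E: 1 + 2.56 = 3.56
F: 1 + (0.27×1 + 0.55×2 + 0.18×1) = 2.55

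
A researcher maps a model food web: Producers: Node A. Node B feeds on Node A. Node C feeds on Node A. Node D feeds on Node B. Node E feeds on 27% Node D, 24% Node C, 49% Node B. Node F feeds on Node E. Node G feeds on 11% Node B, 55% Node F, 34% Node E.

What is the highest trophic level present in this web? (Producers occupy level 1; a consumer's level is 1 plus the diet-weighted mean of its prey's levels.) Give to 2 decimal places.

4.68

Node B: 1 + 1 = 2
Node C: 1 + 1 = 2
Node D: 1 + 2 = 3
Node E: 1 + (0.27×3 + 0.24×2 + 0.49×2) = 3.27
Node F: 1 + 3.27 = 4.27
Node G: 1 + (0.11×2 + 0.55×4.27 + 0.34×3.27) = 4.6803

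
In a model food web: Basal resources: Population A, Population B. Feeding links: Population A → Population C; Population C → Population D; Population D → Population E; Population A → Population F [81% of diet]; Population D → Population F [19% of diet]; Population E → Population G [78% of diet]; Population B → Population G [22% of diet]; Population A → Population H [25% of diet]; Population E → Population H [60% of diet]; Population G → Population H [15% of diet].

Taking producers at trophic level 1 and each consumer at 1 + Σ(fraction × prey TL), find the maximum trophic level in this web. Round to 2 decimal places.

Population C: 1 + 1 = 2
Population D: 1 + 2 = 3
Population E: 1 + 3 = 4
Population F: 1 + (0.81×1 + 0.19×3) = 2.38
Population G: 1 + (0.78×4 + 0.22×1) = 4.34
Population H: 1 + (0.25×1 + 0.6×4 + 0.15×4.34) = 4.301

4.34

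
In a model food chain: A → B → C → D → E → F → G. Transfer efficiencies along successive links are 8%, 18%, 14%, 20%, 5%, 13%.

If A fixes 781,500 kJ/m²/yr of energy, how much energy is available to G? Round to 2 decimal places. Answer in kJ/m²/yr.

B: 781500 × 0.08 = 62520 kJ/m²/yr
C: 62520 × 0.18 = 11253.6 kJ/m²/yr
D: 11253.6 × 0.14 = 1575.504 kJ/m²/yr
E: 1575.504 × 0.2 = 315.1008 kJ/m²/yr
F: 315.1008 × 0.05 = 15.75504 kJ/m²/yr
G: 15.75504 × 0.13 = 2.0481552 kJ/m²/yr

2.05 kJ/m²/yr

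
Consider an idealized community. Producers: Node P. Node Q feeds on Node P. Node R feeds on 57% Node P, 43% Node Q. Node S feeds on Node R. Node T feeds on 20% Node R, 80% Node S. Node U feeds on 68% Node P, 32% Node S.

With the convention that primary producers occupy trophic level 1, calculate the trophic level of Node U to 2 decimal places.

2.78

Node Q: 1 + 1 = 2
Node R: 1 + (0.57×1 + 0.43×2) = 2.43
Node S: 1 + 2.43 = 3.43
Node T: 1 + (0.2×2.43 + 0.8×3.43) = 4.23
Node U: 1 + (0.68×1 + 0.32×3.43) = 2.7776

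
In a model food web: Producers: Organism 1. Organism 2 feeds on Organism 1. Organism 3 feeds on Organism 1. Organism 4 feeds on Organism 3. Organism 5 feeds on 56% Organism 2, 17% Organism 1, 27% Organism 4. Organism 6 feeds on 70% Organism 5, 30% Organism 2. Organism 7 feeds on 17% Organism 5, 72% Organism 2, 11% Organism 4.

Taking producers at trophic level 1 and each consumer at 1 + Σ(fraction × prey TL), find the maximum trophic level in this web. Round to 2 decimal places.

Organism 2: 1 + 1 = 2
Organism 3: 1 + 1 = 2
Organism 4: 1 + 2 = 3
Organism 5: 1 + (0.56×2 + 0.17×1 + 0.27×3) = 3.1
Organism 6: 1 + (0.7×3.1 + 0.3×2) = 3.77
Organism 7: 1 + (0.17×3.1 + 0.72×2 + 0.11×3) = 3.297

3.77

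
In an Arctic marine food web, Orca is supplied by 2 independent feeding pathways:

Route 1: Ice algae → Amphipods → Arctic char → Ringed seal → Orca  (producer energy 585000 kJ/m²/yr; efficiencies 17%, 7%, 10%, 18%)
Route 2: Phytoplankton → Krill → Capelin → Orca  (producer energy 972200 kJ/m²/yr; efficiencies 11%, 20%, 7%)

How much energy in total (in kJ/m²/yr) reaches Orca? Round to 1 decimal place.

Route 1: 585000 × 0.17 × 0.07 × 0.1 × 0.18 = 125.307 kJ/m²/yr
Route 2: 972200 × 0.11 × 0.2 × 0.07 = 1497.188 kJ/m²/yr
Total at Orca: 125.307 + 1497.188 = 1622.495 kJ/m²/yr

1622.5 kJ/m²/yr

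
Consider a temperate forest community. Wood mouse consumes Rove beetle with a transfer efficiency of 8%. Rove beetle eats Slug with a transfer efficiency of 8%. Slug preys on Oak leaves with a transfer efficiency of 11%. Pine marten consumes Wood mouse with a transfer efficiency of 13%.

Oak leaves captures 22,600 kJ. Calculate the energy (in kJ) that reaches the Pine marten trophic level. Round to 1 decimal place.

2.1 kJ

Slug: 22600 × 0.11 = 2486 kJ
Rove beetle: 2486 × 0.08 = 198.88 kJ
Wood mouse: 198.88 × 0.08 = 15.9104 kJ
Pine marten: 15.9104 × 0.13 = 2.068352 kJ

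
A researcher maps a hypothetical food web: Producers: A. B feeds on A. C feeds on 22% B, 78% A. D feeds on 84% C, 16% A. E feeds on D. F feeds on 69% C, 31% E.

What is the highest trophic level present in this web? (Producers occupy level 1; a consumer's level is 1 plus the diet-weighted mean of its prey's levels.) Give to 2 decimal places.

B: 1 + 1 = 2
C: 1 + (0.22×2 + 0.78×1) = 2.22
D: 1 + (0.84×2.22 + 0.16×1) = 3.0248
E: 1 + 3.0248 = 4.0248
F: 1 + (0.69×2.22 + 0.31×4.0248) = 3.779488

4.02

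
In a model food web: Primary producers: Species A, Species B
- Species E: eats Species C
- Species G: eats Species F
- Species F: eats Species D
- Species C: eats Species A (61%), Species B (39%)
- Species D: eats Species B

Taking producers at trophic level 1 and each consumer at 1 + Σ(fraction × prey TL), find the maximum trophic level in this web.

Species C: 1 + (0.61×1 + 0.39×1) = 2
Species D: 1 + 1 = 2
Species E: 1 + 2 = 3
Species F: 1 + 2 = 3
Species G: 1 + 3 = 4

4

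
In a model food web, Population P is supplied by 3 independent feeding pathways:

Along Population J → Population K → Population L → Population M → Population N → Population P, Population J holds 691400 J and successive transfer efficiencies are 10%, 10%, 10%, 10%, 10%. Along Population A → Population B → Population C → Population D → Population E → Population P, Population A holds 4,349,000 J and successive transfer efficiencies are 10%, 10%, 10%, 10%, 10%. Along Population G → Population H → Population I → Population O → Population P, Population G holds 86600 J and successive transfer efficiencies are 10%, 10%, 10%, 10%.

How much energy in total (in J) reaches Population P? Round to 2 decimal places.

59.06 J

Via Population J: 691400 × 0.1 × 0.1 × 0.1 × 0.1 × 0.1 = 6.914 J
Via Population A: 4349000 × 0.1 × 0.1 × 0.1 × 0.1 × 0.1 = 43.49 J
Via Population G: 86600 × 0.1 × 0.1 × 0.1 × 0.1 = 8.66 J
Total at Population P: 6.914 + 43.49 + 8.66 = 59.064 J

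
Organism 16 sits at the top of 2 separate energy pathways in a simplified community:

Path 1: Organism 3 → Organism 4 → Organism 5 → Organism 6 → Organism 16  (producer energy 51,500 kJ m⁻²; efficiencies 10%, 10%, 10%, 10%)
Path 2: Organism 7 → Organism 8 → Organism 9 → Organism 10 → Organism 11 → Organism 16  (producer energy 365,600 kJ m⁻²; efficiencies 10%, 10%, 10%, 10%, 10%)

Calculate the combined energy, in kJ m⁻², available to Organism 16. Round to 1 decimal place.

Path 1: 51500 × 0.1 × 0.1 × 0.1 × 0.1 = 5.15 kJ m⁻²
Path 2: 365600 × 0.1 × 0.1 × 0.1 × 0.1 × 0.1 = 3.656 kJ m⁻²
Total at Organism 16: 5.15 + 3.656 = 8.806 kJ m⁻²

8.8 kJ m⁻²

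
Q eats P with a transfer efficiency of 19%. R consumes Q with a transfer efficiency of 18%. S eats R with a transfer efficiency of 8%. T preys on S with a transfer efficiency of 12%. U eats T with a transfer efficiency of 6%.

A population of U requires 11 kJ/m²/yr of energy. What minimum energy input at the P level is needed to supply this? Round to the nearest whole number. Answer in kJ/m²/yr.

558398 kJ/m²/yr

Cumulative transfer efficiency: 0.19 × 0.18 × 0.08 × 0.12 × 0.06 = 0.0000196992
P energy = 11 / 0.0000196992 = 558398 kJ/m²/yr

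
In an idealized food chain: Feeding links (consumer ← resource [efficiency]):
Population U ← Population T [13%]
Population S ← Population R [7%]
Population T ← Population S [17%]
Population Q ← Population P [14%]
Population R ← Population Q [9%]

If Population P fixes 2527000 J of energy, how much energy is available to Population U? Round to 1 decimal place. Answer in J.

Population Q: 2527000 × 0.14 = 353780 J
Population R: 353780 × 0.09 = 31840.2 J
Population S: 31840.2 × 0.07 = 2228.814 J
Population T: 2228.814 × 0.17 = 378.89838 J
Population U: 378.89838 × 0.13 = 49.2567894 J

49.3 J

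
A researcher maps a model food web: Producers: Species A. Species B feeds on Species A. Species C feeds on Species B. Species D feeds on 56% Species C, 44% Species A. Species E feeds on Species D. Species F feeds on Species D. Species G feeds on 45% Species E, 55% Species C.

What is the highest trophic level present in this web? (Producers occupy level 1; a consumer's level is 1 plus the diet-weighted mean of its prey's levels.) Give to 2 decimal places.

Species B: 1 + 1 = 2
Species C: 1 + 2 = 3
Species D: 1 + (0.56×3 + 0.44×1) = 3.12
Species E: 1 + 3.12 = 4.12
Species F: 1 + 3.12 = 4.12
Species G: 1 + (0.45×4.12 + 0.55×3) = 4.504

4.50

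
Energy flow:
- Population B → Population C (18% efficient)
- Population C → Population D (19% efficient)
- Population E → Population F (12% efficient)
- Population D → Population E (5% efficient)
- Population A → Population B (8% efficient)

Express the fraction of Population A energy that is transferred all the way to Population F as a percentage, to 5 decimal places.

Product of link efficiencies: 0.08 × 0.18 × 0.19 × 0.05 × 0.12 = 0.000016416
As a percentage: 0.000016416 × 100 = 0.00164%

0.00164%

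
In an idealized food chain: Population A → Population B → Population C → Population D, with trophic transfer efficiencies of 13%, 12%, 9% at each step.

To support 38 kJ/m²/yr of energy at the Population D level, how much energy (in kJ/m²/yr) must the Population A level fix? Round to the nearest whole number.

Cumulative transfer efficiency: 0.13 × 0.12 × 0.09 = 0.001404
Population A energy = 38 / 0.001404 = 27066 kJ/m²/yr

27066 kJ/m²/yr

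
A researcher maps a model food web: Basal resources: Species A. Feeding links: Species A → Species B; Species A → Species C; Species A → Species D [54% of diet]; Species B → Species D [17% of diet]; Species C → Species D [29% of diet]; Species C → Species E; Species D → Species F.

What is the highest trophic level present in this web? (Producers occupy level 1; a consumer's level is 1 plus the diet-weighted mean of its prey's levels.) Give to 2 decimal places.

Species B: 1 + 1 = 2
Species C: 1 + 1 = 2
Species D: 1 + (0.54×1 + 0.17×2 + 0.29×2) = 2.46
Species E: 1 + 2 = 3
Species F: 1 + 2.46 = 3.46

3.46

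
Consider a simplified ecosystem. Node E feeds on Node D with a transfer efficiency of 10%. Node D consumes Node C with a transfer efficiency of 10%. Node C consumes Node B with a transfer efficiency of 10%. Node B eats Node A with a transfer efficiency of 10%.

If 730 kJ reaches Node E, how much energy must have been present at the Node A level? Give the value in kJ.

Cumulative transfer efficiency: 0.1 × 0.1 × 0.1 × 0.1 = 0.0001
Node A energy = 730 / 0.0001 = 7300000 kJ

7300000 kJ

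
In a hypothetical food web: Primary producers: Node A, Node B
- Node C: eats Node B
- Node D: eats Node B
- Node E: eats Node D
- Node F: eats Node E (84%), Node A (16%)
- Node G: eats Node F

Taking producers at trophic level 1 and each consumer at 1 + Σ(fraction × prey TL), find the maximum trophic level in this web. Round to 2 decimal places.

4.68

Node C: 1 + 1 = 2
Node D: 1 + 1 = 2
Node E: 1 + 2 = 3
Node F: 1 + (0.84×3 + 0.16×1) = 3.68
Node G: 1 + 3.68 = 4.68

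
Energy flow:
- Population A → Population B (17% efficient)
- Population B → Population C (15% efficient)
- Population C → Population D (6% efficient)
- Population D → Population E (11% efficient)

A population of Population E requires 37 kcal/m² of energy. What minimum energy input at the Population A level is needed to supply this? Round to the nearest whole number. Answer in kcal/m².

Cumulative transfer efficiency: 0.17 × 0.15 × 0.06 × 0.11 = 0.0001683
Population A energy = 37 / 0.0001683 = 219846 kcal/m²

219846 kcal/m²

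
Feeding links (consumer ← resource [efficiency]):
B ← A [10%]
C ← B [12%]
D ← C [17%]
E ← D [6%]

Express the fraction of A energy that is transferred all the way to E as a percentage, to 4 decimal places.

0.0122%

Product of link efficiencies: 0.1 × 0.12 × 0.17 × 0.06 = 0.0001224
As a percentage: 0.0001224 × 100 = 0.0122%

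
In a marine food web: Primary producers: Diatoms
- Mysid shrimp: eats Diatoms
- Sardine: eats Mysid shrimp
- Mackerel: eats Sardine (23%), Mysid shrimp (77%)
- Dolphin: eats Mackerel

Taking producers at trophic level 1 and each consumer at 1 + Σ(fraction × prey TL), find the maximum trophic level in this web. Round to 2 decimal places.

4.23

Mysid shrimp: 1 + 1 = 2
Sardine: 1 + 2 = 3
Mackerel: 1 + (0.23×3 + 0.77×2) = 3.23
Dolphin: 1 + 3.23 = 4.23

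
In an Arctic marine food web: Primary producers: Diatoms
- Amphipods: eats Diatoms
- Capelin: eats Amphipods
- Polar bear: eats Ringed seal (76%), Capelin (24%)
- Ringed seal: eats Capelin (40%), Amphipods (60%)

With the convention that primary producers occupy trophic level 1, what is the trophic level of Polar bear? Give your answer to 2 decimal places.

Amphipods: 1 + 1 = 2
Capelin: 1 + 2 = 3
Ringed seal: 1 + (0.4×3 + 0.6×2) = 3.4
Polar bear: 1 + (0.76×3.4 + 0.24×3) = 4.304

4.30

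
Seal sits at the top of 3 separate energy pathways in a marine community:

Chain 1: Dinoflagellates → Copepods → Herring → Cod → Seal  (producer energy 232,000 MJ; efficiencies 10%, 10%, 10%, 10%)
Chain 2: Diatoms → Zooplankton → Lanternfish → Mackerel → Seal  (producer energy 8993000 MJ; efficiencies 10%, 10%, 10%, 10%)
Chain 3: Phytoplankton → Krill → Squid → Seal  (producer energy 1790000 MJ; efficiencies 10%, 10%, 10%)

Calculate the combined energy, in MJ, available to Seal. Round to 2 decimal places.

2712.50 MJ

Chain 1: 232000 × 0.1 × 0.1 × 0.1 × 0.1 = 23.2 MJ
Chain 2: 8993000 × 0.1 × 0.1 × 0.1 × 0.1 = 899.3 MJ
Chain 3: 1790000 × 0.1 × 0.1 × 0.1 = 1790 MJ
Total at Seal: 23.2 + 899.3 + 1790 = 2712.5 MJ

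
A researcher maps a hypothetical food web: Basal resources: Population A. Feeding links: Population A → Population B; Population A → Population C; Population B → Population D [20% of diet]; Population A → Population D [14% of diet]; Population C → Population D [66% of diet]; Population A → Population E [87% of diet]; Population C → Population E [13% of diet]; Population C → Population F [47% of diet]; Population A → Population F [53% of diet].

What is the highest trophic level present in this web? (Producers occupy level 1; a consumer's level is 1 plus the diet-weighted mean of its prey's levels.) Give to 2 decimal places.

Population B: 1 + 1 = 2
Population C: 1 + 1 = 2
Population D: 1 + (0.2×2 + 0.14×1 + 0.66×2) = 2.86
Population E: 1 + (0.87×1 + 0.13×2) = 2.13
Population F: 1 + (0.47×2 + 0.53×1) = 2.47

2.86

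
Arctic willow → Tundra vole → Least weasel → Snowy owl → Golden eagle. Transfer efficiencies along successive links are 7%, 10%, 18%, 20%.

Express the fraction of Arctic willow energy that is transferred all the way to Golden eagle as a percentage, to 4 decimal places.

Product of link efficiencies: 0.07 × 0.1 × 0.18 × 0.2 = 0.000252
As a percentage: 0.000252 × 100 = 0.0252%

0.0252%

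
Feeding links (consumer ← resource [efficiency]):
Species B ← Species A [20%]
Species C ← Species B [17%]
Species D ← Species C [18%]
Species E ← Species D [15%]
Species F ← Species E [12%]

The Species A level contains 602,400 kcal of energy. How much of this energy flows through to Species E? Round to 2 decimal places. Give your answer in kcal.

Species B: 602400 × 0.2 = 120480 kcal
Species C: 120480 × 0.17 = 20481.6 kcal
Species D: 20481.6 × 0.18 = 3686.688 kcal
Species E: 3686.688 × 0.15 = 553.0032 kcal

553.00 kcal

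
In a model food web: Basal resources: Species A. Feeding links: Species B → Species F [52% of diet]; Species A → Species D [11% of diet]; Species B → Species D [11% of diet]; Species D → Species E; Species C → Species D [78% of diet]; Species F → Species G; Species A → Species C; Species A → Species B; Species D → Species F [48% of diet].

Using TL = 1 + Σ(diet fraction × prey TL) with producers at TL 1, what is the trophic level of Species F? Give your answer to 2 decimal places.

3.43

Species B: 1 + 1 = 2
Species C: 1 + 1 = 2
Species D: 1 + (0.11×1 + 0.11×2 + 0.78×2) = 2.89
Species E: 1 + 2.89 = 3.89
Species F: 1 + (0.52×2 + 0.48×2.89) = 3.4272
Species G: 1 + 3.4272 = 4.4272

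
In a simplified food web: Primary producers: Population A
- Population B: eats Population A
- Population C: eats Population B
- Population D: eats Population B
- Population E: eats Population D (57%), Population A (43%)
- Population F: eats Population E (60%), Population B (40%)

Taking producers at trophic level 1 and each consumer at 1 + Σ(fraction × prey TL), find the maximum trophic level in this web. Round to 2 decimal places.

3.68

Population B: 1 + 1 = 2
Population C: 1 + 2 = 3
Population D: 1 + 2 = 3
Population E: 1 + (0.57×3 + 0.43×1) = 3.14
Population F: 1 + (0.6×3.14 + 0.4×2) = 3.684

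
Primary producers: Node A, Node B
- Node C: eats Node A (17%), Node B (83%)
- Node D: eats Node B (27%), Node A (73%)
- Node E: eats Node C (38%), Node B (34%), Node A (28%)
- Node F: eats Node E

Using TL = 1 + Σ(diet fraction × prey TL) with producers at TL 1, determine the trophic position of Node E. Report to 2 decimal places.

Node C: 1 + (0.17×1 + 0.83×1) = 2
Node D: 1 + (0.27×1 + 0.73×1) = 2
Node E: 1 + (0.38×2 + 0.34×1 + 0.28×1) = 2.38
Node F: 1 + 2.38 = 3.38

2.38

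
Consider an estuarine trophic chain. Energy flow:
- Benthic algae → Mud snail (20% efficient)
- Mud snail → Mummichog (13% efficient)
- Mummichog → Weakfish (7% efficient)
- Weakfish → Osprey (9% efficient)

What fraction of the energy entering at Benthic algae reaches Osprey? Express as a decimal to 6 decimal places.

Product of link efficiencies: 0.2 × 0.13 × 0.07 × 0.09 = 0.0001638

0.000164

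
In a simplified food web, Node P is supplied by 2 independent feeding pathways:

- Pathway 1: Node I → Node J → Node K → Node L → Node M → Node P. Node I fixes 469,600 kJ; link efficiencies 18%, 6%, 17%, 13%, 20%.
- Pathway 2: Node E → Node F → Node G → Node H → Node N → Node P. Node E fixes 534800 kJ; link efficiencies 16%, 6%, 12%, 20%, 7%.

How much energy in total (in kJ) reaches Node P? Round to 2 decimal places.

31.04 kJ

Pathway 1: 469600 × 0.18 × 0.06 × 0.17 × 0.13 × 0.2 = 22.4168256 kJ
Pathway 2: 534800 × 0.16 × 0.06 × 0.12 × 0.2 × 0.07 = 8.6252544 kJ
Total at Node P: 22.4168256 + 8.6252544 = 31.04208 kJ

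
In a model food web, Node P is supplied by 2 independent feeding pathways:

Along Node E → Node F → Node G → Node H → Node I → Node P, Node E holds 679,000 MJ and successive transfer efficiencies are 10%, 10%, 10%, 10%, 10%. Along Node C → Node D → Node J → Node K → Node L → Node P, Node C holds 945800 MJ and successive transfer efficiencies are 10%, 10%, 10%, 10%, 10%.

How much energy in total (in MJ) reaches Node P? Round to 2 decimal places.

Via Node E: 679000 × 0.1 × 0.1 × 0.1 × 0.1 × 0.1 = 6.79 MJ
Via Node C: 945800 × 0.1 × 0.1 × 0.1 × 0.1 × 0.1 = 9.458 MJ
Total at Node P: 6.79 + 9.458 = 16.248 MJ

16.25 MJ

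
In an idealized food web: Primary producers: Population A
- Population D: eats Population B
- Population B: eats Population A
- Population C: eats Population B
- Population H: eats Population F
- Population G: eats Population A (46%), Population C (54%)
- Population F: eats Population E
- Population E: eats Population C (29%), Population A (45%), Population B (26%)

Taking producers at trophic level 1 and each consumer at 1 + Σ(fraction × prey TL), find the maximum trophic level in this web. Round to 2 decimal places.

4.84

Population B: 1 + 1 = 2
Population C: 1 + 2 = 3
Population D: 1 + 2 = 3
Population E: 1 + (0.29×3 + 0.45×1 + 0.26×2) = 2.84
Population F: 1 + 2.84 = 3.84
Population G: 1 + (0.46×1 + 0.54×3) = 3.08
Population H: 1 + 3.84 = 4.84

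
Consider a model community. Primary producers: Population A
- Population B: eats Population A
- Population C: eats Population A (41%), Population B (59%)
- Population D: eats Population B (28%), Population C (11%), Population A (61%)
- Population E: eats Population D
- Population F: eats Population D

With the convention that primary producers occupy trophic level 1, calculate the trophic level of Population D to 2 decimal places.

Population B: 1 + 1 = 2
Population C: 1 + (0.41×1 + 0.59×2) = 2.59
Population D: 1 + (0.28×2 + 0.11×2.59 + 0.61×1) = 2.4549
Population E: 1 + 2.4549 = 3.4549
Population F: 1 + 2.4549 = 3.4549

2.45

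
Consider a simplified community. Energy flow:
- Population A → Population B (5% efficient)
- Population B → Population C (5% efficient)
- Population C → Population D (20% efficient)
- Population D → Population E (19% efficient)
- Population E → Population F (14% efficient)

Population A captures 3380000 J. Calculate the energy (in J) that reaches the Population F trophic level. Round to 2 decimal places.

44.95 J

Population B: 3380000 × 0.05 = 169000 J
Population C: 169000 × 0.05 = 8450 J
Population D: 8450 × 0.2 = 1690 J
Population E: 1690 × 0.19 = 321.1 J
Population F: 321.1 × 0.14 = 44.954 J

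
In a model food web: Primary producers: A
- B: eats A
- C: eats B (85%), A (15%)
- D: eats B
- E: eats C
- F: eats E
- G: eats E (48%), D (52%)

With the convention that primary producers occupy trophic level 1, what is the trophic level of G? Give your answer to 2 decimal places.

4.41

B: 1 + 1 = 2
C: 1 + (0.85×2 + 0.15×1) = 2.85
D: 1 + 2 = 3
E: 1 + 2.85 = 3.85
F: 1 + 3.85 = 4.85
G: 1 + (0.48×3.85 + 0.52×3) = 4.408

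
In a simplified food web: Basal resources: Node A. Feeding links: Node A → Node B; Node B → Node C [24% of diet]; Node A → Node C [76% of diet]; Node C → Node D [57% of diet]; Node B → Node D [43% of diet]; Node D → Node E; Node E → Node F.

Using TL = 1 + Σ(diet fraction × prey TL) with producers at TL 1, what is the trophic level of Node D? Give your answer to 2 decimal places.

Node B: 1 + 1 = 2
Node C: 1 + (0.24×2 + 0.76×1) = 2.24
Node D: 1 + (0.57×2.24 + 0.43×2) = 3.1368
Node E: 1 + 3.1368 = 4.1368
Node F: 1 + 4.1368 = 5.1368

3.14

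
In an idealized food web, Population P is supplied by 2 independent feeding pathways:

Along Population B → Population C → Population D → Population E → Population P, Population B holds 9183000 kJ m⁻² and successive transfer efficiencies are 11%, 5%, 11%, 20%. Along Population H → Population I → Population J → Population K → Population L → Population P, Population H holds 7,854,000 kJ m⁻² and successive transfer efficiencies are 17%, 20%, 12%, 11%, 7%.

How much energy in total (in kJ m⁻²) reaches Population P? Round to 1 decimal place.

Via Population B: 9183000 × 0.11 × 0.05 × 0.11 × 0.2 = 1111.143 kJ m⁻²
Via Population H: 7854000 × 0.17 × 0.2 × 0.12 × 0.11 × 0.07 = 246.741264 kJ m⁻²
Total at Population P: 1111.143 + 246.741264 = 1357.884264 kJ m⁻²

1357.9 kJ m⁻²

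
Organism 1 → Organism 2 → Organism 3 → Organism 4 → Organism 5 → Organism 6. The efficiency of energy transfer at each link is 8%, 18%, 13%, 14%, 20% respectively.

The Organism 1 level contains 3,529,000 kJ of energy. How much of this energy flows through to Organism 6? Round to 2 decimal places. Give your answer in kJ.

Organism 2: 3529000 × 0.08 = 282320 kJ
Organism 3: 282320 × 0.18 = 50817.6 kJ
Organism 4: 50817.6 × 0.13 = 6606.288 kJ
Organism 5: 6606.288 × 0.14 = 924.88032 kJ
Organism 6: 924.88032 × 0.2 = 184.976064 kJ

184.98 kJ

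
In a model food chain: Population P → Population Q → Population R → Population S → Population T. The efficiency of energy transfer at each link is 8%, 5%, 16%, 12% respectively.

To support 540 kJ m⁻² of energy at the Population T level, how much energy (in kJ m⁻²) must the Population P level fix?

7031250 kJ m⁻²

Cumulative transfer efficiency: 0.08 × 0.05 × 0.16 × 0.12 = 0.0000768
Population P energy = 540 / 0.0000768 = 7031250 kJ m⁻²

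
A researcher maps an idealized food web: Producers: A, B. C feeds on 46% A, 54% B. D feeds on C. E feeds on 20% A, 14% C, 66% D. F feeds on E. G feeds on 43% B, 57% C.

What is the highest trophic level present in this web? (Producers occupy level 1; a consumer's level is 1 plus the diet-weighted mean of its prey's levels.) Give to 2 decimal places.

C: 1 + (0.46×1 + 0.54×1) = 2
D: 1 + 2 = 3
E: 1 + (0.2×1 + 0.14×2 + 0.66×3) = 3.46
F: 1 + 3.46 = 4.46
G: 1 + (0.43×1 + 0.57×2) = 2.57

4.46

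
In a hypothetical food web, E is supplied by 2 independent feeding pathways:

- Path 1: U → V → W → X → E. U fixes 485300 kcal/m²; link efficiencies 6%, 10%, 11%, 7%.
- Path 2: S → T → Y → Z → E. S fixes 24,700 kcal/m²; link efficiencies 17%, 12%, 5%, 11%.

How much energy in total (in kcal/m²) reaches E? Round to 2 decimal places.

Path 1: 485300 × 0.06 × 0.1 × 0.11 × 0.07 = 22.42086 kcal/m²
Path 2: 24700 × 0.17 × 0.12 × 0.05 × 0.11 = 2.77134 kcal/m²
Total at E: 22.42086 + 2.77134 = 25.1922 kcal/m²

25.19 kcal/m²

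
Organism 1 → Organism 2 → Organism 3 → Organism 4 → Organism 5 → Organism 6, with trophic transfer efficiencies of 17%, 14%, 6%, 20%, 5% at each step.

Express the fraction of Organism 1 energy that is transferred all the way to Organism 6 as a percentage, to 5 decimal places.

Product of link efficiencies: 0.17 × 0.14 × 0.06 × 0.2 × 0.05 = 0.00001428
As a percentage: 0.00001428 × 100 = 0.00143%

0.00143%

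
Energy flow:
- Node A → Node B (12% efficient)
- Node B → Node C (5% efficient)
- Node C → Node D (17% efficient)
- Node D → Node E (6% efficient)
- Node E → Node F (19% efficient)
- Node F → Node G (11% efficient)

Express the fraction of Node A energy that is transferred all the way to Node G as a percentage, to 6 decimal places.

0.000128%

Product of link efficiencies: 0.12 × 0.05 × 0.17 × 0.06 × 0.19 × 0.11 = 0.00000127908
As a percentage: 0.00000127908 × 100 = 0.000128%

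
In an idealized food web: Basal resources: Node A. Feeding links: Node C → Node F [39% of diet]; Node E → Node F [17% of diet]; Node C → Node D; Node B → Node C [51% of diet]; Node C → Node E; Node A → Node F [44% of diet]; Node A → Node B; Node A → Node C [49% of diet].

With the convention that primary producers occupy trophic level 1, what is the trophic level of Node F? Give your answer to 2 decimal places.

Node B: 1 + 1 = 2
Node C: 1 + (0.51×2 + 0.49×1) = 2.51
Node D: 1 + 2.51 = 3.51
Node E: 1 + 2.51 = 3.51
Node F: 1 + (0.44×1 + 0.39×2.51 + 0.17×3.51) = 3.0156

3.02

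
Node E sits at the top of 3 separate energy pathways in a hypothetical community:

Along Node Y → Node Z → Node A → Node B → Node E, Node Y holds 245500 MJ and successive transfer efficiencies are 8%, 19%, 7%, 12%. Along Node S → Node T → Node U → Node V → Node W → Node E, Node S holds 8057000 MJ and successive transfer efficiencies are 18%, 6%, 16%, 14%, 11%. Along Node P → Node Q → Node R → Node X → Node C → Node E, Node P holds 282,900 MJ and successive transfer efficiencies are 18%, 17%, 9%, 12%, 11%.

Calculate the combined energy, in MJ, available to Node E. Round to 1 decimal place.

Via Node Y: 245500 × 0.08 × 0.19 × 0.07 × 0.12 = 31.34544 MJ
Via Node S: 8057000 × 0.18 × 0.06 × 0.16 × 0.14 × 0.11 = 214.4064384 MJ
Via Node P: 282900 × 0.18 × 0.17 × 0.09 × 0.12 × 0.11 = 10.28420712 MJ
Total at Node E: 31.34544 + 214.4064384 + 10.28420712 = 256.03608552 MJ

256.0 MJ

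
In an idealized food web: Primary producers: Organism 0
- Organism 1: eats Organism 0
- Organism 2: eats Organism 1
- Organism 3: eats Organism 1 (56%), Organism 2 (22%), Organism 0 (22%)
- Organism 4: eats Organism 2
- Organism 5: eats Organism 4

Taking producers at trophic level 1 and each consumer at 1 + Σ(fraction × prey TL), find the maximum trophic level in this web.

Organism 1: 1 + 1 = 2
Organism 2: 1 + 2 = 3
Organism 3: 1 + (0.56×2 + 0.22×3 + 0.22×1) = 3
Organism 4: 1 + 3 = 4
Organism 5: 1 + 4 = 5

5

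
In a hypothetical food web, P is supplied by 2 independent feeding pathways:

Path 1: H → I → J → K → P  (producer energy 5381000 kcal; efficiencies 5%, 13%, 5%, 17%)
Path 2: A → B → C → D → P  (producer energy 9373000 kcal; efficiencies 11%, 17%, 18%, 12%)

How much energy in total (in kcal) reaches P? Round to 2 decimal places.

4083.24 kcal

Path 1: 5381000 × 0.05 × 0.13 × 0.05 × 0.17 = 297.30025 kcal
Path 2: 9373000 × 0.11 × 0.17 × 0.18 × 0.12 = 3785.94216 kcal
Total at P: 297.30025 + 3785.94216 = 4083.24241 kcal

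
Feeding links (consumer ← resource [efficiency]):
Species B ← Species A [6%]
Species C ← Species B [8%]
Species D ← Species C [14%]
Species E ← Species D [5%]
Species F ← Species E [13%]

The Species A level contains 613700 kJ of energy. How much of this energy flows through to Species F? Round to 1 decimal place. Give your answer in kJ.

2.7 kJ

Species B: 613700 × 0.06 = 36822 kJ
Species C: 36822 × 0.08 = 2945.76 kJ
Species D: 2945.76 × 0.14 = 412.4064 kJ
Species E: 412.4064 × 0.05 = 20.62032 kJ
Species F: 20.62032 × 0.13 = 2.6806416 kJ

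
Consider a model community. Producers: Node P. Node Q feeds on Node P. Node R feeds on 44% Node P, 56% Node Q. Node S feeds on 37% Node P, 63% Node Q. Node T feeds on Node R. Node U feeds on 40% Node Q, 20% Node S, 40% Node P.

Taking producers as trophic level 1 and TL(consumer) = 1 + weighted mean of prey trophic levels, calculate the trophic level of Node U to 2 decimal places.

2.73

Node Q: 1 + 1 = 2
Node R: 1 + (0.44×1 + 0.56×2) = 2.56
Node S: 1 + (0.37×1 + 0.63×2) = 2.63
Node T: 1 + 2.56 = 3.56
Node U: 1 + (0.4×2 + 0.2×2.63 + 0.4×1) = 2.726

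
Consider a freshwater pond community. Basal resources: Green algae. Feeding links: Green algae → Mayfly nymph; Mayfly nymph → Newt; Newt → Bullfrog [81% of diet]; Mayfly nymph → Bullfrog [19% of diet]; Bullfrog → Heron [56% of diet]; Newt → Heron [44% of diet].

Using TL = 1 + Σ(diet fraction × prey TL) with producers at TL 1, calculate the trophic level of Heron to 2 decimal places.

Mayfly nymph: 1 + 1 = 2
Newt: 1 + 2 = 3
Bullfrog: 1 + (0.81×3 + 0.19×2) = 3.81
Heron: 1 + (0.56×3.81 + 0.44×3) = 4.4536

4.45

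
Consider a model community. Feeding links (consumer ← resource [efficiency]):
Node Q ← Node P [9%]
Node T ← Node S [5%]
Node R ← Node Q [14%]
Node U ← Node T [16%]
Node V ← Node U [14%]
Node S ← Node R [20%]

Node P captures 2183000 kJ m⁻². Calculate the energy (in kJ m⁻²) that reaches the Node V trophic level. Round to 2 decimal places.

Node Q: 2183000 × 0.09 = 196470 kJ m⁻²
Node R: 196470 × 0.14 = 27505.8 kJ m⁻²
Node S: 27505.8 × 0.2 = 5501.16 kJ m⁻²
Node T: 5501.16 × 0.05 = 275.058 kJ m⁻²
Node U: 275.058 × 0.16 = 44.00928 kJ m⁻²
Node V: 44.00928 × 0.14 = 6.1612992 kJ m⁻²

6.16 kJ m⁻²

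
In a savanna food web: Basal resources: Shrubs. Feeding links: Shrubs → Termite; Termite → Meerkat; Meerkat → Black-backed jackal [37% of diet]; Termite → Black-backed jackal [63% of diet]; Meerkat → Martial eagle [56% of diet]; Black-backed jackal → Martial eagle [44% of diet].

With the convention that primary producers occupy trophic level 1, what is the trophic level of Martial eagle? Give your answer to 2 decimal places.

Termite: 1 + 1 = 2
Meerkat: 1 + 2 = 3
Black-backed jackal: 1 + (0.37×3 + 0.63×2) = 3.37
Martial eagle: 1 + (0.56×3 + 0.44×3.37) = 4.1628

4.16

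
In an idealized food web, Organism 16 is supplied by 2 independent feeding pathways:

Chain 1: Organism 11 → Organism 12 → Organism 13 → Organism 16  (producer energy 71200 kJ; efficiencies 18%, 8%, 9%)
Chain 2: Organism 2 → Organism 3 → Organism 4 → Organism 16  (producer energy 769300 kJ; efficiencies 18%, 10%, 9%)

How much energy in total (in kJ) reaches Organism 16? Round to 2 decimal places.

Chain 1: 71200 × 0.18 × 0.08 × 0.09 = 92.2752 kJ
Chain 2: 769300 × 0.18 × 0.1 × 0.09 = 1246.266 kJ
Total at Organism 16: 92.2752 + 1246.266 = 1338.5412 kJ

1338.54 kJ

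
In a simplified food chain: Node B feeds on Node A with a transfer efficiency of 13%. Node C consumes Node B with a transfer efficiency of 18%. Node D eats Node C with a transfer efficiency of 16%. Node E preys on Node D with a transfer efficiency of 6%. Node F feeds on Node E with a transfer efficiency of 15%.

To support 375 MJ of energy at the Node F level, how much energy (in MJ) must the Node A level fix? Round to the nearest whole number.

Cumulative transfer efficiency: 0.13 × 0.18 × 0.16 × 0.06 × 0.15 = 0.000033696
Node A energy = 375 / 0.000033696 = 11128917 MJ

11128917 MJ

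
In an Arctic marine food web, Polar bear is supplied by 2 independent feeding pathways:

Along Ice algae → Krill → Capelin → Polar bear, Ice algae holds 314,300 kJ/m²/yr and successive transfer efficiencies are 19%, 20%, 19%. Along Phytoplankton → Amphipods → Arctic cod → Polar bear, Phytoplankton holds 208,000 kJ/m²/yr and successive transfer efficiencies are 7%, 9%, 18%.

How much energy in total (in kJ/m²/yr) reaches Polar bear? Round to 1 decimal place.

Via Ice algae: 314300 × 0.19 × 0.2 × 0.19 = 2269.246 kJ/m²/yr
Via Phytoplankton: 208000 × 0.07 × 0.09 × 0.18 = 235.872 kJ/m²/yr
Total at Polar bear: 2269.246 + 235.872 = 2505.118 kJ/m²/yr

2505.1 kJ/m²/yr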